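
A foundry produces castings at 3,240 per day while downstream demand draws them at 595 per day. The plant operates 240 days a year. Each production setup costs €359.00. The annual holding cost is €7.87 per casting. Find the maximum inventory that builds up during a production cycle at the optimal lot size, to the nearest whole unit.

Annual demand D = 595 × 240 = 142,800.
Production build-up factor (1 − d/p) = 1 − 595/3,240 = 0.8164.
Q* = √(2DS / (H(1 − d/p))) = √(2 × 142,800 × 359 / (7.87 × 0.8164)).
= √(102,530,400 / 6.4247) ≈ 3994.833.
Maximum inventory = Q*(1 − d/p) = 3994.833 × 0.8164 ≈ 3261.214.

I_max ≈ 3,261 castings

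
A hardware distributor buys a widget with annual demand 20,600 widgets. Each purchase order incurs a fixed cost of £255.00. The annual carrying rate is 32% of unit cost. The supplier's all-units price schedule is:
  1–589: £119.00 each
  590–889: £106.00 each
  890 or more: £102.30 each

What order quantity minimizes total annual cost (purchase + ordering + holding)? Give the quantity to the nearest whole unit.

Q* ≈ 890 widgets

Holding cost per unit per year at price C is H = 0.32·C.
Candidates are each tier's EOQ (if it falls in that tier) and each price-break quantity.
EOQ at £119.00 = 525.3 (feasible in tier 1): TC = 20,600×£119.00 + (20,600/525.3)×255 + (525.3/2)×0.32×£119.00 = £2,471,401.71.
EOQ at £106.00 = 556.5 < 590, so use break Q=590: TC = 20,600×£106.00 + (20,600/590.0)×255 + (590.0/2)×0.32×£106.00 = £2,202,509.79.
EOQ at £102.30 = 566.5 < 890, so use break Q=890: TC = 20,600×£102.30 + (20,600/890.0)×255 + (890.0/2)×0.32×£102.30 = £2,127,849.77.
Lowest total cost is £2,127,849.77 at Q = 890.0.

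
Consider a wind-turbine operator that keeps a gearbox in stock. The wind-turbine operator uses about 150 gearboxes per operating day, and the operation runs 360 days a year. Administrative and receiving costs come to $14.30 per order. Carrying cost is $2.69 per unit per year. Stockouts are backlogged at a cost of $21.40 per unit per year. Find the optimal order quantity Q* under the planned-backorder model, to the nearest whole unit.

Q* ≈ 804 gearboxes

Annual demand D = 150 × 360 = 54,000.
With planned backorders, Q* = √(2DS/H) · √((H+B)/B).
√(2DS/H) = √(2 × 54,000 × 14.3 / 2.69) = 757.711.
√((H+B)/B) = √((2.69+21.4)/21.4) = 1.0610.
Q* ≈ 803.925.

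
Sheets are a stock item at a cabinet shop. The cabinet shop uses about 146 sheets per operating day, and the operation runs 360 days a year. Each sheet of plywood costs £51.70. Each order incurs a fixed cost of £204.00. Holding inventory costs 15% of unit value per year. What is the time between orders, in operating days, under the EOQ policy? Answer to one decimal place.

Annual demand D = 146 × 360 = 52,560.
Holding cost H = 0.15 × £51.70 = £7.7550 per unit per year.
Q* = √(2DS/H) = √(2 × 52,560 × 204 / 7.755) ≈ 1662.90.
Cycle time = Q*/D × 360 = 1662.90 / 52,560 × 360 ≈ 11.390 days.

T ≈ 11.4 days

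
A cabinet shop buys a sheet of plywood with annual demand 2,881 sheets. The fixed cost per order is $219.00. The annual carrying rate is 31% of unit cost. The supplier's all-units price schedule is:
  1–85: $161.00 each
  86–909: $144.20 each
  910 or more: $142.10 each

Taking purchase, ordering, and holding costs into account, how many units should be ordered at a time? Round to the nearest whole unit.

Q* ≈ 168 sheets

Holding cost per unit per year at price C is H = 0.31·C.
Evaluate total cost at each tier's feasible EOQ or, if the EOQ is below the tier, at the tier's minimum quantity.
Tier 1 ($161.00): EOQ = 159.0 exceeds tier's upper bound 85, so this tier is dominated.
EOQ at $144.20 = 168.0 (feasible in tier 2): TC = 2,881×$144.20 + (2,881/168.0)×219 + (168.0/2)×0.31×$144.20 = $422,950.76.
EOQ at $142.10 = 169.3 < 910, so use break Q=910: TC = 2,881×$142.10 + (2,881/910.0)×219 + (910.0/2)×0.31×$142.10 = $430,126.64.
Lowest total cost is $422,950.76 at Q = 168.0.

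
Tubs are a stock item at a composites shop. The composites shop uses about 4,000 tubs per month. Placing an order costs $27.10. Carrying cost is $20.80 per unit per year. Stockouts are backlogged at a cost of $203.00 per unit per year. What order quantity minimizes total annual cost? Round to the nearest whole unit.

Annual demand D = 4,000 × 12 = 48,000.
With planned backorders, Q* = √(2DS/H) · √((H+B)/B).
√(2DS/H) = √(2 × 48,000 × 27.1 / 20.8) = 353.662.
√((H+B)/B) = √((20.8+203)/203) = 1.0500.
Q* ≈ 371.339.

Q* ≈ 371 tubs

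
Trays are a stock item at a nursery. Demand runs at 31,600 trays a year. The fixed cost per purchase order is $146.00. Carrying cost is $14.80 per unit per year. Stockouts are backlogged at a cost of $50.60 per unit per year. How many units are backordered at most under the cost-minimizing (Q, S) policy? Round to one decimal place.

With planned backorders, Q* = √(2DS/H) · √((H+B)/B).
√(2DS/H) = √(2 × 31,600 × 146 / 14.8) = 789.594.
√((H+B)/B) = √((14.8+50.6)/50.6) = 1.1369.
Q* ≈ 897.672.
S* = Q* · H/(H+B) = 897.672 × 14.8/65.4 ≈ 203.143.

S* ≈ 203.1 trays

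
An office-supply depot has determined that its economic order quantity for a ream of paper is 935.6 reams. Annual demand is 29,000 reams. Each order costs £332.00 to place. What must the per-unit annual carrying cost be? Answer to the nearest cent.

H ≈ £22.00

The basic EOQ model gives Q* = √(2DS/H); rearrange for the unknown.
From Q* = √(2DS/H): H = 2DS / Q*² = 2 × 29,000 × 332 / 935.6² = 21.9981.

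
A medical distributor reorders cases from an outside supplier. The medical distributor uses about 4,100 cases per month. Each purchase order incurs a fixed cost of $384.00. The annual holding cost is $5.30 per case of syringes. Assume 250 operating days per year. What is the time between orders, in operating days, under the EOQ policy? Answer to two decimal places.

Annual demand D = 4,100 × 12 = 49,200.
Q* = √(2DS/H) = √(2 × 49,200 × 384 / 5.3) ≈ 2670.09.
Cycle time = Q*/D × 250 = 2670.09 / 49,200 × 250 ≈ 13.568 days.

T ≈ 13.57 days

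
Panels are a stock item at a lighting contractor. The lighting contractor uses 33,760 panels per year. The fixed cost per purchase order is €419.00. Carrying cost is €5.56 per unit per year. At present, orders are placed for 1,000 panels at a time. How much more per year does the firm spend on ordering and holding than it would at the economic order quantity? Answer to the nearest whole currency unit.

EOQ = √(2DS/H) = √(2 × 33,760 × 419 / 5.56) ≈ 2255.72.
Cost at Q* = (D/Q*)S + (Q*/2)H = √(2DSH) ≈ €12,541.82.
Cost at Q = 1,000: (33,760/1,000)×419 + (1,000/2)×5.56 = €14,145.44 + €2,780.00 = €16,925.44.
Excess = €16,925.44 − €12,541.82 = €4,383.62.

Extra cost ≈ €4,384 per year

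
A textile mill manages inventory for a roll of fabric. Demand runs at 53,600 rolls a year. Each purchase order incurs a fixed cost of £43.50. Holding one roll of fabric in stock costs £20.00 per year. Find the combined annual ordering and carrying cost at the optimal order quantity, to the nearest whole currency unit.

TC* ≈ £9,657

EOQ = √(2DS/H) = √(2 × 53,600 × 43.5 / 20) ≈ 482.87.
At Q*, ordering cost (D/Q*)S equals holding cost (Q*/2)H, each = √(DSH/2).
Minimum total = √(2DSH) = √(2 × 53,600 × 43.5 × 20) ≈ 9657.329.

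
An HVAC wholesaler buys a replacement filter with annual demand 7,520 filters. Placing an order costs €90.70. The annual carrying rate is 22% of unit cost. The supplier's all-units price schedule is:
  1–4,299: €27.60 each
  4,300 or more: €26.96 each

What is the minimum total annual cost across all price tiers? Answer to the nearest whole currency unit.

TC* ≈ €210,430

Holding cost per unit per year at price C is H = 0.22·C.
Evaluate total cost at each tier's feasible EOQ or, if the EOQ is below the tier, at the tier's minimum quantity.
EOQ at €27.60 = 474.0 (feasible in tier 1): TC = 7,520×€27.60 + (7,520/474.0)×90.7 + (474.0/2)×0.22×€27.60 = €210,430.02.
EOQ at €26.96 = 479.6 < 4300, so use break Q=4300: TC = 7,520×€26.96 + (7,520/4300.0)×90.7 + (4300.0/2)×0.22×€26.96 = €215,649.90.
Lowest total cost among the candidates is at Q = 474.0.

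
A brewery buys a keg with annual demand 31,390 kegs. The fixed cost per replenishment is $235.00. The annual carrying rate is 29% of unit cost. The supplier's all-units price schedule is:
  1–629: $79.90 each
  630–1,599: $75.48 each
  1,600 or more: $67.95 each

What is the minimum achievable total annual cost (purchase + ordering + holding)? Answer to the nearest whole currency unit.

Holding cost per unit per year at price C is H = 0.29·C.
Evaluate total cost at each tier's feasible EOQ or, if the EOQ is below the tier, at the tier's minimum quantity.
Tier 1 ($79.90): EOQ = 797.9 exceeds tier's upper bound 629, so this tier is dominated.
EOQ at $75.48 = 821.0 (feasible in tier 2): TC = 31,390×$75.48 + (31,390/821.0)×235 + (821.0/2)×0.29×$75.48 = $2,387,287.67.
EOQ at $67.95 = 865.3 < 1600, so use break Q=1600: TC = 31,390×$67.95 + (31,390/1600.0)×235 + (1600.0/2)×0.29×$67.95 = $2,153,325.31.
Lowest total cost among the candidates is at Q = 1600.0.

TC* ≈ $2,153,325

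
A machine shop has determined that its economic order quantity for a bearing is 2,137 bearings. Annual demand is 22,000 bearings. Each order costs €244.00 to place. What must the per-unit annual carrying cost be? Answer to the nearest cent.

H ≈ €2.35

Squaring Q* = √(2DS/H) gives Q*² = 2DS/H.
From Q* = √(2DS/H): H = 2DS / Q*² = 2 × 22,000 × 244 / 2,137² = 2.3509.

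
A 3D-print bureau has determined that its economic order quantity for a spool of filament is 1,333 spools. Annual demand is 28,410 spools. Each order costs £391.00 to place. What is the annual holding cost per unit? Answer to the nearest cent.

H ≈ £12.50

The basic EOQ model gives Q* = √(2DS/H); rearrange for the unknown.
From Q* = √(2DS/H): H = 2DS / Q*² = 2 × 28,410 × 391 / 1,333² = 12.5031.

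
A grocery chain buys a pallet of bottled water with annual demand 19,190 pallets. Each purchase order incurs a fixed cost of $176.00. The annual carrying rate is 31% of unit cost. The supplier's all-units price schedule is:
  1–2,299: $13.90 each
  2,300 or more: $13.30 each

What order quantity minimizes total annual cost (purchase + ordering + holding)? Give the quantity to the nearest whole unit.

Q* ≈ 2,300 pallets

Holding cost per unit per year at price C is H = 0.31·C.
Evaluate total cost at each tier's feasible EOQ or, if the EOQ is below the tier, at the tier's minimum quantity.
EOQ at $13.90 = 1252.0 (feasible in tier 1): TC = 19,190×$13.90 + (19,190/1252.0)×176 + (1252.0/2)×0.31×$13.90 = $272,136.07.
EOQ at $13.30 = 1280.0 < 2300, so use break Q=2300: TC = 19,190×$13.30 + (19,190/2300.0)×176 + (2300.0/2)×0.31×$13.30 = $261,436.90.
Lowest total cost is $261,436.90 at Q = 2300.0.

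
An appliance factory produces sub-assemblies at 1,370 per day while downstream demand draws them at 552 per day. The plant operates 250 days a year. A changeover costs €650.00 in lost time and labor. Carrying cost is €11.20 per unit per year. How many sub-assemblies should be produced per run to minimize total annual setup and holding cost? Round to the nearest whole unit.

Q* ≈ 5,179 sub-assemblies

Annual demand D = 552 × 250 = 138,000.
Production build-up factor (1 − d/p) = 1 − 552/1,370 = 0.5971.
Q* = √(2DS / (H(1 − d/p))) = √(2 × 138,000 × 650 / (11.2 × 0.5971)).
= √(179,400,000 / 6.6873) ≈ 5179.476.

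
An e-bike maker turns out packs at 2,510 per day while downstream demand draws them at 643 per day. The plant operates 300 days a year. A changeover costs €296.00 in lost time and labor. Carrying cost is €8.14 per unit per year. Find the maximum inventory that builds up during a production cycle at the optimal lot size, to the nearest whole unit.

Annual demand D = 643 × 300 = 192,900.
Production build-up factor (1 − d/p) = 1 − 643/2,510 = 0.7438.
Q* = √(2DS / (H(1 − d/p))) = √(2 × 192,900 × 296 / (8.14 × 0.7438)).
= √(114,196,800 / 6.0547) ≈ 4342.896.
Maximum inventory = Q*(1 − d/p) = 4342.896 × 0.7438 ≈ 3230.354.

I_max ≈ 3,230 packs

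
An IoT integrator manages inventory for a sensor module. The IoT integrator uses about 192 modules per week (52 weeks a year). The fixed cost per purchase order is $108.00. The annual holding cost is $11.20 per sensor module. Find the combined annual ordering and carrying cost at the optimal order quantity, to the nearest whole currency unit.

TC* ≈ $4,915

Annual demand D = 192 × 52 = 9,984.
The optimal lot size = √(2DS/H) = √(2 × 9,984 × 108 / 11.2) ≈ 438.80.
At the optimum the two cost components are equal, so total cost = 2·(Q*/2)H = Q*·H.
Minimum total = √(2DSH) = √(2 × 9,984 × 108 × 11.2) ≈ 4914.600.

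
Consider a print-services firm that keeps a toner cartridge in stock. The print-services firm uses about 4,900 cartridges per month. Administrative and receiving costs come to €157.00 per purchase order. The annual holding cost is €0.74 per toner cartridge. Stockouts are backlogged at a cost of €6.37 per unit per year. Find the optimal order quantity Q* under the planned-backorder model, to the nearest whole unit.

Annual demand D = 4,900 × 12 = 58,800.
With planned backorders, Q* = √(2DS/H) · √((H+B)/B).
√(2DS/H) = √(2 × 58,800 × 157 / 0.74) = 4995.025.
√((H+B)/B) = √((0.74+6.37)/6.37) = 1.0565.
Q* ≈ 5277.190.

Q* ≈ 5,277 cartridges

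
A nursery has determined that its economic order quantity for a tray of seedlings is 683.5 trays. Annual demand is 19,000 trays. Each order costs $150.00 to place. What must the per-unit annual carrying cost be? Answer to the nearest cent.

H ≈ $12.20

The basic EOQ model gives Q* = √(2DS/H); rearrange for the unknown.
From Q* = √(2DS/H): H = 2DS / Q*² = 2 × 19,000 × 150 / 683.5² = 12.2011.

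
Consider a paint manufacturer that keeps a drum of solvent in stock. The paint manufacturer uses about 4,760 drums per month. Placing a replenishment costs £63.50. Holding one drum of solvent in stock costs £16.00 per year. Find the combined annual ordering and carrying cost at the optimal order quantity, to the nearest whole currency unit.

Annual demand D = 4,760 × 12 = 57,120.
The optimal lot size = √(2DS/H) = √(2 × 57,120 × 63.5 / 16) ≈ 673.34.
At the optimum the two cost components are equal, so total cost = 2·(Q*/2)H = Q*·H.
Minimum total = √(2DSH) = √(2 × 57,120 × 63.5 × 16) ≈ 10773.479.

TC* ≈ £10,773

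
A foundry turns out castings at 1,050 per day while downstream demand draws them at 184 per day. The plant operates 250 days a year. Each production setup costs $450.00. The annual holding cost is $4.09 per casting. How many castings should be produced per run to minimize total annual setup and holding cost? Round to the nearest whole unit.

Q* ≈ 3,503 castings

Annual demand D = 184 × 250 = 46,000.
Production build-up factor (1 − d/p) = 1 − 184/1,050 = 0.8248.
Q* = √(2DS / (H(1 − d/p))) = √(2 × 46,000 × 450 / (4.09 × 0.8248)).
= √(41,400,000 / 3.3733) ≈ 3503.275.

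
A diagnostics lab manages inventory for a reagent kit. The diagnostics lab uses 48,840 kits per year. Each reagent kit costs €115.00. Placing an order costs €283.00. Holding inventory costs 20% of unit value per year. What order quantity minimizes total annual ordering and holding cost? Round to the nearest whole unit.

Q* ≈ 1,096 kits

Holding cost H = 0.20 × €115.00 = €23.0000 per unit per year.
EOQ = √(2DS / H) = √(2 × 48,840 × 283 / 23).
= √(27,643,440 / 23) = √1,201,888.6957 ≈ 1096.307.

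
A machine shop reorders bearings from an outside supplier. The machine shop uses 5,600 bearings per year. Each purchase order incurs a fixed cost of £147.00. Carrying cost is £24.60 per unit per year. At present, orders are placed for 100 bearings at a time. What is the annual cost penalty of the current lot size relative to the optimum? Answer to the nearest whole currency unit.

Extra cost ≈ £3,098 per year

EOQ = √(2DS/H) = √(2 × 5,600 × 147 / 24.6) ≈ 258.70.
Cost at Q* = (D/Q*)S + (Q*/2)H = √(2DSH) ≈ £6,364.07.
Cost at Q = 100: (5,600/100)×147 + (100/2)×24.6 = £8,232.00 + £1,230.00 = £9,462.00.
Excess = £9,462.00 − £6,364.07 = £3,097.93.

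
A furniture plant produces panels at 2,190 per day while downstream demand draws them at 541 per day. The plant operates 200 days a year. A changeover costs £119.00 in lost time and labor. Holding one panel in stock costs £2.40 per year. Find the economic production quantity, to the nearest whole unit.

Annual demand D = 541 × 200 = 108,200.
Production build-up factor (1 − d/p) = 1 − 541/2,190 = 0.7530.
Q* = √(2DS / (H(1 − d/p))) = √(2 × 108,200 × 119 / (2.4 × 0.7530)).
= √(25,751,600 / 1.8071) ≈ 3774.924.

Q* ≈ 3,775 panels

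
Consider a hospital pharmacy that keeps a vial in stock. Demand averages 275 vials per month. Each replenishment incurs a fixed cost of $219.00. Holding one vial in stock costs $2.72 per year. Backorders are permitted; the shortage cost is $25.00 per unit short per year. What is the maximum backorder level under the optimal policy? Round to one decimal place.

Annual demand D = 275 × 12 = 3,300.
With planned backorders, Q* = √(2DS/H) · √((H+B)/B).
√(2DS/H) = √(2 × 3,300 × 219 / 2.72) = 728.970.
√((H+B)/B) = √((2.72+25)/25) = 1.0530.
Q* ≈ 767.602.
S* = Q* · H/(H+B) = 767.602 × 2.72/27.72 ≈ 75.320.

S* ≈ 75.3 vials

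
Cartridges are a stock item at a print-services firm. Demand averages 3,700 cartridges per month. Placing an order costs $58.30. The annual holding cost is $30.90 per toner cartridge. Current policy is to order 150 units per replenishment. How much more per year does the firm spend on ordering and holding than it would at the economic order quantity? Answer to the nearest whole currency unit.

Annual demand D = 3,700 × 12 = 44,400.
EOQ = √(2DS/H) = √(2 × 44,400 × 58.3 / 30.9) ≈ 409.32.
Cost at Q* = (D/Q*)S + (Q*/2)H = √(2DSH) ≈ $12,647.95.
Cost at Q = 150: (44,400/150)×58.3 + (150/2)×30.9 = $17,256.80 + $2,317.50 = $19,574.30.
Excess = $19,574.30 − $12,647.95 = $6,926.35.

Extra cost ≈ $6,926 per year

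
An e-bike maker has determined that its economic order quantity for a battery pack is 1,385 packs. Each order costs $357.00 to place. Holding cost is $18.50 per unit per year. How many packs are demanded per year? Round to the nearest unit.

D ≈ 49,702 packs per year

Squaring Q* = √(2DS/H) gives Q*² = 2DS/H.
From Q* = √(2DS/H): D = Q*²H / (2S) = 1,385² × 18.5 / (2 × 357) = 49701.908.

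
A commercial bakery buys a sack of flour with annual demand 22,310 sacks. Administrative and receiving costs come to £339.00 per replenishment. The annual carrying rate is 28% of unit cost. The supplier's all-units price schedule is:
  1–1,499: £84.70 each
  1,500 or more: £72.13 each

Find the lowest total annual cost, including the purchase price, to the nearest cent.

Holding cost per unit per year at price C is H = 0.28·C.
Evaluate total cost at each tier's feasible EOQ or, if the EOQ is below the tier, at the tier's minimum quantity.
EOQ at £84.70 = 798.6 (feasible in tier 1): TC = 22,310×£84.70 + (22,310/798.6)×339 + (798.6/2)×0.28×£84.70 = £1,908,597.23.
EOQ at £72.13 = 865.4 < 1500, so use break Q=1500: TC = 22,310×£72.13 + (22,310/1500.0)×339 + (1500.0/2)×0.28×£72.13 = £1,629,409.66.
Lowest total cost among the candidates is at Q = 1500.0.

TC* ≈ £1,629,409.66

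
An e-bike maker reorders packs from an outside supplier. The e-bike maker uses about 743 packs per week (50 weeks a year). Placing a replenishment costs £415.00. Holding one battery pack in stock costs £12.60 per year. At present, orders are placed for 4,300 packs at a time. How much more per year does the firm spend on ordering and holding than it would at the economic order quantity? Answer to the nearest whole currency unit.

Extra cost ≈ £10,965 per year

Annual demand D = 743 × 50 = 37,150.
EOQ = √(2DS/H) = √(2 × 37,150 × 415 / 12.6) ≈ 1564.35.
Cost at Q* = (D/Q*)S + (Q*/2)H = √(2DSH) ≈ £19,710.78.
Cost at Q = 4,300: (37,150/4,300)×415 + (4,300/2)×12.6 = £3,585.41 + £27,090.00 = £30,675.41.
Excess = £30,675.41 − £19,710.78 = £10,964.63.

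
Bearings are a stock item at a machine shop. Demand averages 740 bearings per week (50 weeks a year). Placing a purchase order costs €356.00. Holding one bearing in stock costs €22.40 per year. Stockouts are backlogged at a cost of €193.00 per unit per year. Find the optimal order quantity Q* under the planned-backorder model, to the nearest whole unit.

Q* ≈ 1,146 bearings

Annual demand D = 740 × 50 = 37,000.
With planned backorders, Q* = √(2DS/H) · √((H+B)/B).
√(2DS/H) = √(2 × 37,000 × 356 / 22.4) = 1084.468.
√((H+B)/B) = √((22.4+193)/193) = 1.0564.
Q* ≈ 1145.674.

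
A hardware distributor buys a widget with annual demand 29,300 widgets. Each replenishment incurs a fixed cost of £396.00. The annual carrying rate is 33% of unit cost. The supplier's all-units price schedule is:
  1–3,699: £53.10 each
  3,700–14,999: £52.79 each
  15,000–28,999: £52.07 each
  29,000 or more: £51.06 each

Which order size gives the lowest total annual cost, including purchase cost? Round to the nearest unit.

Holding cost per unit per year at price C is H = 0.33·C.
Evaluate total cost at each tier's feasible EOQ or, if the EOQ is below the tier, at the tier's minimum quantity.
EOQ at £53.10 = 1150.8 (feasible in tier 1): TC = 29,300×£53.10 + (29,300/1150.8)×396 + (1150.8/2)×0.33×£53.10 = £1,575,995.11.
EOQ at £52.79 = 1154.2 < 3700, so use break Q=3700: TC = 29,300×£52.79 + (29,300/3700.0)×396 + (3700.0/2)×0.33×£52.79 = £1,582,111.19.
EOQ at £52.07 = 1162.1 < 15000, so use break Q=15000: TC = 29,300×£52.07 + (29,300/15000.0)×396 + (15000.0/2)×0.33×£52.07 = £1,655,297.77.
EOQ at £51.06 = 1173.5 < 29000, so use break Q=29000: TC = 29,300×£51.06 + (29,300/29000.0)×396 + (29000.0/2)×0.33×£51.06 = £1,740,780.20.
Lowest total cost is £1,575,995.11 at Q = 1150.8.

Q* ≈ 1,151 widgets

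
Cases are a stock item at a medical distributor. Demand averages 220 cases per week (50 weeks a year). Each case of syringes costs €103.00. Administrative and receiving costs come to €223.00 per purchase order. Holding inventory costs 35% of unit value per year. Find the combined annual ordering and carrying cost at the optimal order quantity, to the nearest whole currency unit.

TC* ≈ €13,299

Annual demand D = 220 × 50 = 11,000.
Holding cost H = 0.35 × €103.00 = €36.0500 per unit per year.
The optimal lot size = √(2DS/H) = √(2 × 11,000 × 223 / 36.05) ≈ 368.90.
At Q*, ordering cost (D/Q*)S equals holding cost (Q*/2)H, each = √(DSH/2).
Minimum total = √(2DSH) = √(2 × 11,000 × 223 × 36.05) ≈ 13298.921.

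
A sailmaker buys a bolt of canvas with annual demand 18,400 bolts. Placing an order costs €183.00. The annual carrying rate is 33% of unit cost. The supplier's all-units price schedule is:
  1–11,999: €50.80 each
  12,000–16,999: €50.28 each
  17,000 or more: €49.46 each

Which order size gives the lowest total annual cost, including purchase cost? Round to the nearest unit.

Q* ≈ 634 bolts

Holding cost per unit per year at price C is H = 0.33·C.
Evaluate total cost at each tier's feasible EOQ or, if the EOQ is below the tier, at the tier's minimum quantity.
EOQ at €50.80 = 633.8 (feasible in tier 1): TC = 18,400×€50.80 + (18,400/633.8)×183 + (633.8/2)×0.33×€50.80 = €945,345.23.
EOQ at €50.28 = 637.1 < 12000, so use break Q=12000: TC = 18,400×€50.28 + (18,400/12000.0)×183 + (12000.0/2)×0.33×€50.28 = €1,024,987.00.
EOQ at €49.46 = 642.3 < 17000, so use break Q=17000: TC = 18,400×€49.46 + (18,400/17000.0)×183 + (17000.0/2)×0.33×€49.46 = €1,048,997.37.
Lowest total cost is €945,345.23 at Q = 633.8.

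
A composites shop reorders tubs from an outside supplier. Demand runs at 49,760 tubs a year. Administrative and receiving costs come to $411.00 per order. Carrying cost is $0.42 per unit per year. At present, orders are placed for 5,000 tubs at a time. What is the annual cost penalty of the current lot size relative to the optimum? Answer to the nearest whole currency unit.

Extra cost ≈ $995 per year

EOQ = √(2DS/H) = √(2 × 49,760 × 411 / 0.42) ≈ 9868.51.
Cost at Q* = (D/Q*)S + (Q*/2)H = √(2DSH) ≈ $4,144.77.
Cost at Q = 5,000: (49,760/5,000)×411 + (5,000/2)×0.42 = $4,090.27 + $1,050.00 = $5,140.27.
Excess = $5,140.27 − $4,144.77 = $995.50.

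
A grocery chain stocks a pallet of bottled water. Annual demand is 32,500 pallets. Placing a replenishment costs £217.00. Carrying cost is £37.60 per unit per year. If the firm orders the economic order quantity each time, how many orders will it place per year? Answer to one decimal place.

N ≈ 53.1 orders per year

EOQ = √(2DS/H) = √(2 × 32,500 × 217 / 37.6) ≈ 612.48.
Orders per year = D / Q* = 32,500 / 612.48 ≈ 53.063.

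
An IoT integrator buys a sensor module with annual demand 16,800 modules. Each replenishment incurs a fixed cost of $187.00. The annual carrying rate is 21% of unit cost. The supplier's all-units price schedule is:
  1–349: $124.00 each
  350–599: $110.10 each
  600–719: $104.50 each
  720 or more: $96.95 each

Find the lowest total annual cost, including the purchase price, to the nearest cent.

TC* ≈ $1,640,452.75

Holding cost per unit per year at price C is H = 0.21·C.
Candidates are each tier's EOQ (if it falls in that tier) and each price-break quantity.
Tier 1 ($124.00): EOQ = 491.2 exceeds tier's upper bound 349, so this tier is dominated.
EOQ at $110.10 = 521.3 (feasible in tier 2): TC = 16,800×$110.10 + (16,800/521.3)×187 + (521.3/2)×0.21×$110.10 = $1,861,732.96.
EOQ at $104.50 = 535.1 < 600, so use break Q=600: TC = 16,800×$104.50 + (16,800/600.0)×187 + (600.0/2)×0.21×$104.50 = $1,767,419.50.
EOQ at $96.95 = 555.5 < 720, so use break Q=720: TC = 16,800×$96.95 + (16,800/720.0)×187 + (720.0/2)×0.21×$96.95 = $1,640,452.75.
Lowest total cost among the candidates is at Q = 720.0.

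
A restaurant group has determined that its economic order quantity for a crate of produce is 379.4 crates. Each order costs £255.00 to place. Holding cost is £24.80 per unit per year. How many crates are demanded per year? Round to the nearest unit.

D ≈ 7,000 crates per year

The basic EOQ model gives Q* = √(2DS/H); rearrange for the unknown.
From Q* = √(2DS/H): D = Q*²H / (2S) = 379.4² × 24.8 / (2 × 255) = 6999.647.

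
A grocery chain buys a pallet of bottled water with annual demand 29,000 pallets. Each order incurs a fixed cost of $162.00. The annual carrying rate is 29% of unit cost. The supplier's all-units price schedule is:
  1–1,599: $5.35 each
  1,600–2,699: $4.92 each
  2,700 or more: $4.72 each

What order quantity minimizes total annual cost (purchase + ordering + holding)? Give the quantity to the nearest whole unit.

Q* ≈ 2,700 pallets

Holding cost per unit per year at price C is H = 0.29·C.
Evaluate total cost at each tier's feasible EOQ or, if the EOQ is below the tier, at the tier's minimum quantity.
Tier 1 ($5.35): EOQ = 2460.9 exceeds tier's upper bound 1599, so this tier is dominated.
EOQ at $4.92 = 2566.2 (feasible in tier 2): TC = 29,000×$4.92 + (29,000/2566.2)×162 + (2566.2/2)×0.29×$4.92 = $146,341.45.
EOQ at $4.72 = 2620.0 < 2700, so use break Q=2700: TC = 29,000×$4.72 + (29,000/2700.0)×162 + (2700.0/2)×0.29×$4.72 = $140,467.88.
Lowest total cost is $140,467.88 at Q = 2700.0.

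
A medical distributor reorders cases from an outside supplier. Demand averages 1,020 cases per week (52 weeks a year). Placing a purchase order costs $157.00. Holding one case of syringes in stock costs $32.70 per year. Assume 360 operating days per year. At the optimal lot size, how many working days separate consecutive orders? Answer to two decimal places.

T ≈ 4.84 days

Annual demand D = 1,020 × 52 = 53,040.
Q* = √(2DS/H) = √(2 × 53,040 × 157 / 32.7) ≈ 713.66.
Cycle time = Q*/D × 360 = 713.66 / 53,040 × 360 ≈ 4.844 days.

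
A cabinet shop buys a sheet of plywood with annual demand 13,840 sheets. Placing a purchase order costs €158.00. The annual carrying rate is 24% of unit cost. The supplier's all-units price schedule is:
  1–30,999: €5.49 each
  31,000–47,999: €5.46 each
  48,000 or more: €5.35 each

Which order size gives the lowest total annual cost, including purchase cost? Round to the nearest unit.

Q* ≈ 1,822 sheets

Holding cost per unit per year at price C is H = 0.24·C.
Evaluate total cost at each tier's feasible EOQ or, if the EOQ is below the tier, at the tier's minimum quantity.
EOQ at €5.49 = 1821.9 (feasible in tier 1): TC = 13,840×€5.49 + (13,840/1821.9)×158 + (1821.9/2)×0.24×€5.49 = €78,382.11.
EOQ at €5.46 = 1826.9 < 31000, so use break Q=31000: TC = 13,840×€5.46 + (13,840/31000.0)×158 + (31000.0/2)×0.24×€5.46 = €95,948.14.
EOQ at €5.35 = 1845.6 < 48000, so use break Q=48000: TC = 13,840×€5.35 + (13,840/48000.0)×158 + (48000.0/2)×0.24×€5.35 = €104,905.56.
Lowest total cost is €78,382.11 at Q = 1821.9.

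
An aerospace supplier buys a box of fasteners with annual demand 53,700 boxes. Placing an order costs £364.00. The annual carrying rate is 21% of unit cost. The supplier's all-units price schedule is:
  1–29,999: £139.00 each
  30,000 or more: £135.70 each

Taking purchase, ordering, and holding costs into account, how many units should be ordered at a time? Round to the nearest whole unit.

Holding cost per unit per year at price C is H = 0.21·C.
Candidates are each tier's EOQ (if it falls in that tier) and each price-break quantity.
EOQ at £139.00 = 1157.3 (feasible in tier 1): TC = 53,700×£139.00 + (53,700/1157.3)×364 + (1157.3/2)×0.21×£139.00 = £7,498,080.80.
EOQ at £135.70 = 1171.3 < 30000, so use break Q=30000: TC = 53,700×£135.70 + (53,700/30000.0)×364 + (30000.0/2)×0.21×£135.70 = £7,715,196.56.
Lowest total cost is £7,498,080.80 at Q = 1157.3.

Q* ≈ 1,157 boxes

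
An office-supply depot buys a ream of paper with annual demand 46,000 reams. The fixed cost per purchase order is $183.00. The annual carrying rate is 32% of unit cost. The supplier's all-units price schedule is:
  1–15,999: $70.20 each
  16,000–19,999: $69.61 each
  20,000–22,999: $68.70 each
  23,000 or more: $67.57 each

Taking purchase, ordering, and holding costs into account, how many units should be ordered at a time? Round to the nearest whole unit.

Q* ≈ 866 reams

Holding cost per unit per year at price C is H = 0.32·C.
Candidates are each tier's EOQ (if it falls in that tier) and each price-break quantity.
EOQ at $70.20 = 865.7 (feasible in tier 1): TC = 46,000×$70.20 + (46,000/865.7)×183 + (865.7/2)×0.32×$70.20 = $3,248,647.47.
EOQ at $69.61 = 869.4 < 16000, so use break Q=16000: TC = 46,000×$69.61 + (46,000/16000.0)×183 + (16000.0/2)×0.32×$69.61 = $3,380,787.73.
EOQ at $68.70 = 875.1 < 20000, so use break Q=20000: TC = 46,000×$68.70 + (46,000/20000.0)×183 + (20000.0/2)×0.32×$68.70 = $3,380,460.90.
EOQ at $67.57 = 882.4 < 23000, so use break Q=23000: TC = 46,000×$67.57 + (46,000/23000.0)×183 + (23000.0/2)×0.32×$67.57 = $3,357,243.60.
Lowest total cost is $3,248,647.47 at Q = 865.7.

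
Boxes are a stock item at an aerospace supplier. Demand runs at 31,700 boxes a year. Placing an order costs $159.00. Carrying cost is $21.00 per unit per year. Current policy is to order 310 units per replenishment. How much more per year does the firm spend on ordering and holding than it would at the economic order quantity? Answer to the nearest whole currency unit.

Extra cost ≈ $4,964 per year

EOQ = √(2DS/H) = √(2 × 31,700 × 159 / 21) ≈ 692.84.
Cost at Q* = (D/Q*)S + (Q*/2)H = √(2DSH) ≈ $14,549.66.
Cost at Q = 310: (31,700/310)×159 + (310/2)×21 = $16,259.03 + $3,255.00 = $19,514.03.
Excess = $19,514.03 − $14,549.66 = $4,964.37.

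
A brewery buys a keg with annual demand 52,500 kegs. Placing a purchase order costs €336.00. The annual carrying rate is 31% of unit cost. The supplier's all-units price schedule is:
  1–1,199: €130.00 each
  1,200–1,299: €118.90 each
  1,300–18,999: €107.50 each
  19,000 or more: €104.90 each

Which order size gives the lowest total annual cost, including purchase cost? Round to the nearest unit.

Holding cost per unit per year at price C is H = 0.31·C.
Candidates are each tier's EOQ (if it falls in that tier) and each price-break quantity.
EOQ at €130.00 = 935.6 (feasible in tier 1): TC = 52,500×€130.00 + (52,500/935.6)×336 + (935.6/2)×0.31×€130.00 = €6,862,706.55.
EOQ at €118.90 = 978.3 < 1200, so use break Q=1200: TC = 52,500×€118.90 + (52,500/1200.0)×336 + (1200.0/2)×0.31×€118.90 = €6,279,065.40.
EOQ at €107.50 = 1028.9 < 1300, so use break Q=1300: TC = 52,500×€107.50 + (52,500/1300.0)×336 + (1300.0/2)×0.31×€107.50 = €5,678,980.48.
EOQ at €104.90 = 1041.6 < 19000, so use break Q=19000: TC = 52,500×€104.90 + (52,500/19000.0)×336 + (19000.0/2)×0.31×€104.90 = €5,817,108.92.
Lowest total cost is €5,678,980.48 at Q = 1300.0.

Q* ≈ 1,300 kegs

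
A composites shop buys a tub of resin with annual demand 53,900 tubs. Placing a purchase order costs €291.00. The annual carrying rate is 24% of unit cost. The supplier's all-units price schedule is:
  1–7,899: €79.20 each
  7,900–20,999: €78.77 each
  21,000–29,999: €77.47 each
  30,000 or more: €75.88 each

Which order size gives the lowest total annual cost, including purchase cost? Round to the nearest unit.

Holding cost per unit per year at price C is H = 0.24·C.
For each price level, check whether its EOQ is feasible; otherwise the best quantity at that price is the breakpoint.
EOQ at €79.20 = 1284.7 (feasible in tier 1): TC = 53,900×€79.20 + (53,900/1284.7)×291 + (1284.7/2)×0.24×€79.20 = €4,293,298.79.
EOQ at €78.77 = 1288.2 < 7900, so use break Q=7900: TC = 53,900×€78.77 + (53,900/7900.0)×291 + (7900.0/2)×0.24×€78.77 = €4,322,362.39.
EOQ at €77.47 = 1298.9 < 21000, so use break Q=21000: TC = 53,900×€77.47 + (53,900/21000.0)×291 + (21000.0/2)×0.24×€77.47 = €4,371,604.30.
EOQ at €75.88 = 1312.5 < 30000, so use break Q=30000: TC = 53,900×€75.88 + (53,900/30000.0)×291 + (30000.0/2)×0.24×€75.88 = €4,363,622.83.
Lowest total cost is €4,293,298.79 at Q = 1284.7.

Q* ≈ 1,285 tubs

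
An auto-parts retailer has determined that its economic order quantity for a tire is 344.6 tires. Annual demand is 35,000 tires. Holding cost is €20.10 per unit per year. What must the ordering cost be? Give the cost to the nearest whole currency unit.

S ≈ €34

The basic EOQ model gives Q* = √(2DS/H); rearrange for the unknown.
From Q* = √(2DS/H): S = Q*²H / (2D) = 344.6² × 20.1 / (2 × 35,000) = 34.0980.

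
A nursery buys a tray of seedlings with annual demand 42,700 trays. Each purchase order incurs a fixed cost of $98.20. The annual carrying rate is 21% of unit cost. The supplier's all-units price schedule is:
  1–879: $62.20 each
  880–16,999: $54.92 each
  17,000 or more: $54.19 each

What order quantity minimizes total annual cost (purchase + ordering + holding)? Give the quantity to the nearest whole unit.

Holding cost per unit per year at price C is H = 0.21·C.
For each price level, check whether its EOQ is feasible; otherwise the best quantity at that price is the breakpoint.
EOQ at $62.20 = 801.3 (feasible in tier 1): TC = 42,700×$62.20 + (42,700/801.3)×98.2 + (801.3/2)×0.21×$62.20 = $2,666,406.21.
EOQ at $54.92 = 852.7 < 880, so use break Q=880: TC = 42,700×$54.92 + (42,700/880.0)×98.2 + (880.0/2)×0.21×$54.92 = $2,354,923.54.
EOQ at $54.19 = 858.5 < 17000, so use break Q=17000: TC = 42,700×$54.19 + (42,700/17000.0)×98.2 + (17000.0/2)×0.21×$54.19 = $2,410,888.81.
Lowest total cost is $2,354,923.54 at Q = 880.0.

Q* ≈ 880 trays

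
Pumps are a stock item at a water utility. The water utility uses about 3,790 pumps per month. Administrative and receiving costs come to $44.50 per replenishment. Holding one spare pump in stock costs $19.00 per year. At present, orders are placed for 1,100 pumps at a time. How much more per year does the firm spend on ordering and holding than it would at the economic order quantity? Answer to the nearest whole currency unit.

Extra cost ≈ $3,520 per year

Annual demand D = 3,790 × 12 = 45,480.
EOQ = √(2DS/H) = √(2 × 45,480 × 44.5 / 19) ≈ 461.56.
Cost at Q* = (D/Q*)S + (Q*/2)H = √(2DSH) ≈ $8,769.65.
Cost at Q = 1,100: (45,480/1,100)×44.5 + (1,100/2)×19 = $1,839.87 + $10,450.00 = $12,289.87.
Excess = $12,289.87 − $8,769.65 = $3,520.23.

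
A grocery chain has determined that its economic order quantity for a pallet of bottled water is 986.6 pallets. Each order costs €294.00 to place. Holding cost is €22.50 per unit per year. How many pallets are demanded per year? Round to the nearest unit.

Invert the EOQ relation Q*² = 2DS/H.
From Q* = √(2DS/H): D = Q*²H / (2S) = 986.6² × 22.5 / (2 × 294) = 37246.667.

D ≈ 37,247 pallets per year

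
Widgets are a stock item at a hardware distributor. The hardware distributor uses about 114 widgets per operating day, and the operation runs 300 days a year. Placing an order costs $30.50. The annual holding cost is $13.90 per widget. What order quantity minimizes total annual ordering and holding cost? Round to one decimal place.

Annual demand D = 114 × 300 = 34,200.
EOQ = √(2DS / H) = √(2 × 34,200 × 30.5 / 13.9).
= √(2,086,200 / 13.9) = √150,086.3309 ≈ 387.410.

Q* ≈ 387.4 widgets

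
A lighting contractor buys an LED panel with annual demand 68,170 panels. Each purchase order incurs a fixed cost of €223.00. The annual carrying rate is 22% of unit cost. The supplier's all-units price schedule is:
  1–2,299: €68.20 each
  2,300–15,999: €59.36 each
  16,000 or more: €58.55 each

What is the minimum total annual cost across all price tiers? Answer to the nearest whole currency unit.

TC* ≈ €4,068,199

Holding cost per unit per year at price C is H = 0.22·C.
Candidates are each tier's EOQ (if it falls in that tier) and each price-break quantity.
EOQ at €68.20 = 1423.5 (feasible in tier 1): TC = 68,170×€68.20 + (68,170/1423.5)×223 + (1423.5/2)×0.22×€68.20 = €4,670,552.35.
EOQ at €59.36 = 1525.8 < 2300, so use break Q=2300: TC = 68,170×€59.36 + (68,170/2300.0)×223 + (2300.0/2)×0.22×€59.36 = €4,068,198.81.
EOQ at €58.55 = 1536.3 < 16000, so use break Q=16000: TC = 68,170×€58.55 + (68,170/16000.0)×223 + (16000.0/2)×0.22×€58.55 = €4,095,351.62.
Lowest total cost among the candidates is at Q = 2300.0.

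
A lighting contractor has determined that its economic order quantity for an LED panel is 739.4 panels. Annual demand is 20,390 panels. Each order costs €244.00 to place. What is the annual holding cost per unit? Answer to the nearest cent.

H ≈ €18.20

Squaring Q* = √(2DS/H) gives Q*² = 2DS/H.
From Q* = √(2DS/H): H = 2DS / Q*² = 2 × 20,390 × 244 / 739.4² = 18.2003.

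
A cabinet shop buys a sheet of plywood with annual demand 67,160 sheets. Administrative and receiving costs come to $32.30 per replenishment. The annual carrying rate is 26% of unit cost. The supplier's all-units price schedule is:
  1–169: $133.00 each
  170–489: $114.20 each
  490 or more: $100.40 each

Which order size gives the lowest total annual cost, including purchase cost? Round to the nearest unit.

Q* ≈ 490 sheets

Holding cost per unit per year at price C is H = 0.26·C.
For each price level, check whether its EOQ is feasible; otherwise the best quantity at that price is the breakpoint.
Tier 1 ($133.00): EOQ = 354.2 exceeds tier's upper bound 169, so this tier is dominated.
EOQ at $114.20 = 382.3 (feasible in tier 2): TC = 67,160×$114.20 + (67,160/382.3)×32.3 + (382.3/2)×0.26×$114.20 = $7,681,021.88.
EOQ at $100.40 = 407.7 < 490, so use break Q=490: TC = 67,160×$100.40 + (67,160/490.0)×32.3 + (490.0/2)×0.26×$100.40 = $6,753,686.56.
Lowest total cost is $6,753,686.56 at Q = 490.0.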